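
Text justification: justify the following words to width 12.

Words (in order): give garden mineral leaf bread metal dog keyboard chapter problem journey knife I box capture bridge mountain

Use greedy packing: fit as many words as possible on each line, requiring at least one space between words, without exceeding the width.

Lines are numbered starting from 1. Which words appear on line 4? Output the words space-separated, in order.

Line 1: ['give', 'garden'] (min_width=11, slack=1)
Line 2: ['mineral', 'leaf'] (min_width=12, slack=0)
Line 3: ['bread', 'metal'] (min_width=11, slack=1)
Line 4: ['dog', 'keyboard'] (min_width=12, slack=0)
Line 5: ['chapter'] (min_width=7, slack=5)
Line 6: ['problem'] (min_width=7, slack=5)
Line 7: ['journey'] (min_width=7, slack=5)
Line 8: ['knife', 'I', 'box'] (min_width=11, slack=1)
Line 9: ['capture'] (min_width=7, slack=5)
Line 10: ['bridge'] (min_width=6, slack=6)
Line 11: ['mountain'] (min_width=8, slack=4)

Answer: dog keyboard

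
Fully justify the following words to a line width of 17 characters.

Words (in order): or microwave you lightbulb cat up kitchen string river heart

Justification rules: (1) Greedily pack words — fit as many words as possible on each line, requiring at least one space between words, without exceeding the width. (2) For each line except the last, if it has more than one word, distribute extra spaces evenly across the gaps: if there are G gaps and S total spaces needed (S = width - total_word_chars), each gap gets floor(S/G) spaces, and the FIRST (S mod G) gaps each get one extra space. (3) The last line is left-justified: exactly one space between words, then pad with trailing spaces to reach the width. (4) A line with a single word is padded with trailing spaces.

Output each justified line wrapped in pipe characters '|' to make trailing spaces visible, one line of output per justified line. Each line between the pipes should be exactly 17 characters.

Line 1: ['or', 'microwave', 'you'] (min_width=16, slack=1)
Line 2: ['lightbulb', 'cat', 'up'] (min_width=16, slack=1)
Line 3: ['kitchen', 'string'] (min_width=14, slack=3)
Line 4: ['river', 'heart'] (min_width=11, slack=6)

Answer: |or  microwave you|
|lightbulb  cat up|
|kitchen    string|
|river heart      |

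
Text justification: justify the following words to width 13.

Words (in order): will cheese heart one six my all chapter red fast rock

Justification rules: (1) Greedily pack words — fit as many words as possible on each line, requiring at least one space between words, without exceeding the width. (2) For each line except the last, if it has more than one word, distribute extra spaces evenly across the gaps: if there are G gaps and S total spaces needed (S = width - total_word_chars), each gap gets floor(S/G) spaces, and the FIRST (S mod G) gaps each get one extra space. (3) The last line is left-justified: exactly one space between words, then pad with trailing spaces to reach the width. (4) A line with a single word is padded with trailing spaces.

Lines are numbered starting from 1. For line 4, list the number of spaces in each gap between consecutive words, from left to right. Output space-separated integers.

Answer: 3

Derivation:
Line 1: ['will', 'cheese'] (min_width=11, slack=2)
Line 2: ['heart', 'one', 'six'] (min_width=13, slack=0)
Line 3: ['my', 'all'] (min_width=6, slack=7)
Line 4: ['chapter', 'red'] (min_width=11, slack=2)
Line 5: ['fast', 'rock'] (min_width=9, slack=4)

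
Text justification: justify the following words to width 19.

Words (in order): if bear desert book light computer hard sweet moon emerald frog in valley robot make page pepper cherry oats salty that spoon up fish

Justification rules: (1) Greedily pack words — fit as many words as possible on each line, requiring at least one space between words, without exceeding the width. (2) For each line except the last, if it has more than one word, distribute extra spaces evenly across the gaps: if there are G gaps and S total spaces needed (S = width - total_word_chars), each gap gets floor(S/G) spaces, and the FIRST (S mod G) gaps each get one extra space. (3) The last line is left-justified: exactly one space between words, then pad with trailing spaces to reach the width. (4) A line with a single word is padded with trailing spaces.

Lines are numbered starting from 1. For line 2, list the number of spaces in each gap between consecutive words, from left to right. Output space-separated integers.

Answer: 1 1

Derivation:
Line 1: ['if', 'bear', 'desert', 'book'] (min_width=19, slack=0)
Line 2: ['light', 'computer', 'hard'] (min_width=19, slack=0)
Line 3: ['sweet', 'moon', 'emerald'] (min_width=18, slack=1)
Line 4: ['frog', 'in', 'valley'] (min_width=14, slack=5)
Line 5: ['robot', 'make', 'page'] (min_width=15, slack=4)
Line 6: ['pepper', 'cherry', 'oats'] (min_width=18, slack=1)
Line 7: ['salty', 'that', 'spoon', 'up'] (min_width=19, slack=0)
Line 8: ['fish'] (min_width=4, slack=15)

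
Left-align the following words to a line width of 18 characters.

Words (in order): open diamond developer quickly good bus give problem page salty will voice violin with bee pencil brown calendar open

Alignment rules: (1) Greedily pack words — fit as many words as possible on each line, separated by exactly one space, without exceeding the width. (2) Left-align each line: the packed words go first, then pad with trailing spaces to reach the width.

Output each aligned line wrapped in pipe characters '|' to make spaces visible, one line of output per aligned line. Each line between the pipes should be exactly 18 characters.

Answer: |open diamond      |
|developer quickly |
|good bus give     |
|problem page salty|
|will voice violin |
|with bee pencil   |
|brown calendar    |
|open              |

Derivation:
Line 1: ['open', 'diamond'] (min_width=12, slack=6)
Line 2: ['developer', 'quickly'] (min_width=17, slack=1)
Line 3: ['good', 'bus', 'give'] (min_width=13, slack=5)
Line 4: ['problem', 'page', 'salty'] (min_width=18, slack=0)
Line 5: ['will', 'voice', 'violin'] (min_width=17, slack=1)
Line 6: ['with', 'bee', 'pencil'] (min_width=15, slack=3)
Line 7: ['brown', 'calendar'] (min_width=14, slack=4)
Line 8: ['open'] (min_width=4, slack=14)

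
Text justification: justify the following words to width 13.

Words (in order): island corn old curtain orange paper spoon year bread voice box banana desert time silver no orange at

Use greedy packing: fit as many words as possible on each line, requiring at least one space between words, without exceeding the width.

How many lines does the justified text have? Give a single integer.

Answer: 9

Derivation:
Line 1: ['island', 'corn'] (min_width=11, slack=2)
Line 2: ['old', 'curtain'] (min_width=11, slack=2)
Line 3: ['orange', 'paper'] (min_width=12, slack=1)
Line 4: ['spoon', 'year'] (min_width=10, slack=3)
Line 5: ['bread', 'voice'] (min_width=11, slack=2)
Line 6: ['box', 'banana'] (min_width=10, slack=3)
Line 7: ['desert', 'time'] (min_width=11, slack=2)
Line 8: ['silver', 'no'] (min_width=9, slack=4)
Line 9: ['orange', 'at'] (min_width=9, slack=4)
Total lines: 9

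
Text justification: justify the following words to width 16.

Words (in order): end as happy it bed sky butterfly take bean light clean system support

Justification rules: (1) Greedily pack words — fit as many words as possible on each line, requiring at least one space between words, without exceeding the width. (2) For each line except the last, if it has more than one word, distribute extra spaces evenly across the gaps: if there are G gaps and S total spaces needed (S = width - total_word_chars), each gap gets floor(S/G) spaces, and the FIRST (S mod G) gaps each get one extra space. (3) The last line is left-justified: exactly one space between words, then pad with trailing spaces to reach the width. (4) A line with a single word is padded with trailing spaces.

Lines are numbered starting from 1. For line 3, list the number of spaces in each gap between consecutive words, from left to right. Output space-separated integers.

Answer: 3

Derivation:
Line 1: ['end', 'as', 'happy', 'it'] (min_width=15, slack=1)
Line 2: ['bed', 'sky'] (min_width=7, slack=9)
Line 3: ['butterfly', 'take'] (min_width=14, slack=2)
Line 4: ['bean', 'light', 'clean'] (min_width=16, slack=0)
Line 5: ['system', 'support'] (min_width=14, slack=2)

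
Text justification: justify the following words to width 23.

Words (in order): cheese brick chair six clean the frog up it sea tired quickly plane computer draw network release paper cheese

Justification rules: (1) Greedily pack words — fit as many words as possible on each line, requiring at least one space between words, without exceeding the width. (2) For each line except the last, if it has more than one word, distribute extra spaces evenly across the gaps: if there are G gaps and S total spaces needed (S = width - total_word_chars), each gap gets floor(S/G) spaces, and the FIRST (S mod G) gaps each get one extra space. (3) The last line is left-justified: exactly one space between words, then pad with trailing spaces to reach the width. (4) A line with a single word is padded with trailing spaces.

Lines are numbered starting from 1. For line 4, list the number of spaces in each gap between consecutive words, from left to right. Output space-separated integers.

Line 1: ['cheese', 'brick', 'chair', 'six'] (min_width=22, slack=1)
Line 2: ['clean', 'the', 'frog', 'up', 'it'] (min_width=20, slack=3)
Line 3: ['sea', 'tired', 'quickly', 'plane'] (min_width=23, slack=0)
Line 4: ['computer', 'draw', 'network'] (min_width=21, slack=2)
Line 5: ['release', 'paper', 'cheese'] (min_width=20, slack=3)

Answer: 2 2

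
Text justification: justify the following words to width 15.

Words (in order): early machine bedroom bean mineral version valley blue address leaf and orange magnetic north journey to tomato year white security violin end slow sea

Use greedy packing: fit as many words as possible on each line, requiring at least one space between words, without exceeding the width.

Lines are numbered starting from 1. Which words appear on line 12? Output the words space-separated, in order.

Answer: sea

Derivation:
Line 1: ['early', 'machine'] (min_width=13, slack=2)
Line 2: ['bedroom', 'bean'] (min_width=12, slack=3)
Line 3: ['mineral', 'version'] (min_width=15, slack=0)
Line 4: ['valley', 'blue'] (min_width=11, slack=4)
Line 5: ['address', 'leaf'] (min_width=12, slack=3)
Line 6: ['and', 'orange'] (min_width=10, slack=5)
Line 7: ['magnetic', 'north'] (min_width=14, slack=1)
Line 8: ['journey', 'to'] (min_width=10, slack=5)
Line 9: ['tomato', 'year'] (min_width=11, slack=4)
Line 10: ['white', 'security'] (min_width=14, slack=1)
Line 11: ['violin', 'end', 'slow'] (min_width=15, slack=0)
Line 12: ['sea'] (min_width=3, slack=12)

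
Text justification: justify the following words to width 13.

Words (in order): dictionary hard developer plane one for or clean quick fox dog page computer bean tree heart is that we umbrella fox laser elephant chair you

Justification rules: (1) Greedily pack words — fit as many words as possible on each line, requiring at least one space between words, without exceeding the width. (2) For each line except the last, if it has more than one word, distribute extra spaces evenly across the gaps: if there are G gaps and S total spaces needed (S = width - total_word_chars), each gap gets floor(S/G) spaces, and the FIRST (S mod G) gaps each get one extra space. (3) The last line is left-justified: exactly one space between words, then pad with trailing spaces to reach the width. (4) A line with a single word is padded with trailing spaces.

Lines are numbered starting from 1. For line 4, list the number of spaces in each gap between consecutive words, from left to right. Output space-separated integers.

Line 1: ['dictionary'] (min_width=10, slack=3)
Line 2: ['hard'] (min_width=4, slack=9)
Line 3: ['developer'] (min_width=9, slack=4)
Line 4: ['plane', 'one', 'for'] (min_width=13, slack=0)
Line 5: ['or', 'clean'] (min_width=8, slack=5)
Line 6: ['quick', 'fox', 'dog'] (min_width=13, slack=0)
Line 7: ['page', 'computer'] (min_width=13, slack=0)
Line 8: ['bean', 'tree'] (min_width=9, slack=4)
Line 9: ['heart', 'is', 'that'] (min_width=13, slack=0)
Line 10: ['we', 'umbrella'] (min_width=11, slack=2)
Line 11: ['fox', 'laser'] (min_width=9, slack=4)
Line 12: ['elephant'] (min_width=8, slack=5)
Line 13: ['chair', 'you'] (min_width=9, slack=4)

Answer: 1 1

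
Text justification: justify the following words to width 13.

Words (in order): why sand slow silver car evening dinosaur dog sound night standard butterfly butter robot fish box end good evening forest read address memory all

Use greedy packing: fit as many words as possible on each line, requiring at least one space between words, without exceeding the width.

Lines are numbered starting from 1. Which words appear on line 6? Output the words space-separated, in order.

Line 1: ['why', 'sand', 'slow'] (min_width=13, slack=0)
Line 2: ['silver', 'car'] (min_width=10, slack=3)
Line 3: ['evening'] (min_width=7, slack=6)
Line 4: ['dinosaur', 'dog'] (min_width=12, slack=1)
Line 5: ['sound', 'night'] (min_width=11, slack=2)
Line 6: ['standard'] (min_width=8, slack=5)
Line 7: ['butterfly'] (min_width=9, slack=4)
Line 8: ['butter', 'robot'] (min_width=12, slack=1)
Line 9: ['fish', 'box', 'end'] (min_width=12, slack=1)
Line 10: ['good', 'evening'] (min_width=12, slack=1)
Line 11: ['forest', 'read'] (min_width=11, slack=2)
Line 12: ['address'] (min_width=7, slack=6)
Line 13: ['memory', 'all'] (min_width=10, slack=3)

Answer: standard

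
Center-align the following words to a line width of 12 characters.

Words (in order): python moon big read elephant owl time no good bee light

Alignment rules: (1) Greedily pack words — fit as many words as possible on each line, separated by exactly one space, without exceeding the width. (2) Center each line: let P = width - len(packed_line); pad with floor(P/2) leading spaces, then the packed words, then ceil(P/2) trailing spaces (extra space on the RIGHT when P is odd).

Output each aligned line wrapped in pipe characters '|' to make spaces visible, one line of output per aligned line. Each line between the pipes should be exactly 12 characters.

Line 1: ['python', 'moon'] (min_width=11, slack=1)
Line 2: ['big', 'read'] (min_width=8, slack=4)
Line 3: ['elephant', 'owl'] (min_width=12, slack=0)
Line 4: ['time', 'no', 'good'] (min_width=12, slack=0)
Line 5: ['bee', 'light'] (min_width=9, slack=3)

Answer: |python moon |
|  big read  |
|elephant owl|
|time no good|
| bee light  |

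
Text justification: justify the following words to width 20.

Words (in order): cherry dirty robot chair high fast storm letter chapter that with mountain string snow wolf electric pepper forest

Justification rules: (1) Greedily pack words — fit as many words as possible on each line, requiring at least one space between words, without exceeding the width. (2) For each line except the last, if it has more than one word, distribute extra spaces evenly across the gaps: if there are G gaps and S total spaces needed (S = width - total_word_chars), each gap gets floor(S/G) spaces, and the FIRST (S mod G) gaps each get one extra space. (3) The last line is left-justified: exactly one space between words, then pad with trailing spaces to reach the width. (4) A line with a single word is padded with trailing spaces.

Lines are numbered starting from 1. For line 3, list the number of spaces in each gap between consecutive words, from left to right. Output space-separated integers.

Line 1: ['cherry', 'dirty', 'robot'] (min_width=18, slack=2)
Line 2: ['chair', 'high', 'fast'] (min_width=15, slack=5)
Line 3: ['storm', 'letter', 'chapter'] (min_width=20, slack=0)
Line 4: ['that', 'with', 'mountain'] (min_width=18, slack=2)
Line 5: ['string', 'snow', 'wolf'] (min_width=16, slack=4)
Line 6: ['electric', 'pepper'] (min_width=15, slack=5)
Line 7: ['forest'] (min_width=6, slack=14)

Answer: 1 1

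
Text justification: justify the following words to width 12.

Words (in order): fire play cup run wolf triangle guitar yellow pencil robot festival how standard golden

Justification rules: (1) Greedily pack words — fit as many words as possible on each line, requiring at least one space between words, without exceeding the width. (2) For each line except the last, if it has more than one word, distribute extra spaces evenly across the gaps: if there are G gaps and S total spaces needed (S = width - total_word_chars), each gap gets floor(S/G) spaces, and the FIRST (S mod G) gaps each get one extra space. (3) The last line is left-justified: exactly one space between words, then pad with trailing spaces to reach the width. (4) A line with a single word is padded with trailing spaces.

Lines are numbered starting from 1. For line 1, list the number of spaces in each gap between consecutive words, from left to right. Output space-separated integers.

Line 1: ['fire', 'play'] (min_width=9, slack=3)
Line 2: ['cup', 'run', 'wolf'] (min_width=12, slack=0)
Line 3: ['triangle'] (min_width=8, slack=4)
Line 4: ['guitar'] (min_width=6, slack=6)
Line 5: ['yellow'] (min_width=6, slack=6)
Line 6: ['pencil', 'robot'] (min_width=12, slack=0)
Line 7: ['festival', 'how'] (min_width=12, slack=0)
Line 8: ['standard'] (min_width=8, slack=4)
Line 9: ['golden'] (min_width=6, slack=6)

Answer: 4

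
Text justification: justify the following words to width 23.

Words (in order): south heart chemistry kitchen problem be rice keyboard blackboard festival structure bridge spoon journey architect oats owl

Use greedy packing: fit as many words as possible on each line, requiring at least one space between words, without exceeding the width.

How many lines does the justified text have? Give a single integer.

Line 1: ['south', 'heart', 'chemistry'] (min_width=21, slack=2)
Line 2: ['kitchen', 'problem', 'be', 'rice'] (min_width=23, slack=0)
Line 3: ['keyboard', 'blackboard'] (min_width=19, slack=4)
Line 4: ['festival', 'structure'] (min_width=18, slack=5)
Line 5: ['bridge', 'spoon', 'journey'] (min_width=20, slack=3)
Line 6: ['architect', 'oats', 'owl'] (min_width=18, slack=5)
Total lines: 6

Answer: 6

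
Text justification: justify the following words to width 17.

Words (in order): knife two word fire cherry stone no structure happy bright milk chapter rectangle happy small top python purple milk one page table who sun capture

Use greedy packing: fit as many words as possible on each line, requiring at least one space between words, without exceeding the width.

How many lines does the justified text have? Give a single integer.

Line 1: ['knife', 'two', 'word'] (min_width=14, slack=3)
Line 2: ['fire', 'cherry', 'stone'] (min_width=17, slack=0)
Line 3: ['no', 'structure'] (min_width=12, slack=5)
Line 4: ['happy', 'bright', 'milk'] (min_width=17, slack=0)
Line 5: ['chapter', 'rectangle'] (min_width=17, slack=0)
Line 6: ['happy', 'small', 'top'] (min_width=15, slack=2)
Line 7: ['python', 'purple'] (min_width=13, slack=4)
Line 8: ['milk', 'one', 'page'] (min_width=13, slack=4)
Line 9: ['table', 'who', 'sun'] (min_width=13, slack=4)
Line 10: ['capture'] (min_width=7, slack=10)
Total lines: 10

Answer: 10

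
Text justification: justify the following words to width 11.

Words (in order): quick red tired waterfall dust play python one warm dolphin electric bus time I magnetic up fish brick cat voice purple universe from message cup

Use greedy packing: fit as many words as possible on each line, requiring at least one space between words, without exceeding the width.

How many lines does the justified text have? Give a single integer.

Line 1: ['quick', 'red'] (min_width=9, slack=2)
Line 2: ['tired'] (min_width=5, slack=6)
Line 3: ['waterfall'] (min_width=9, slack=2)
Line 4: ['dust', 'play'] (min_width=9, slack=2)
Line 5: ['python', 'one'] (min_width=10, slack=1)
Line 6: ['warm'] (min_width=4, slack=7)
Line 7: ['dolphin'] (min_width=7, slack=4)
Line 8: ['electric'] (min_width=8, slack=3)
Line 9: ['bus', 'time', 'I'] (min_width=10, slack=1)
Line 10: ['magnetic', 'up'] (min_width=11, slack=0)
Line 11: ['fish', 'brick'] (min_width=10, slack=1)
Line 12: ['cat', 'voice'] (min_width=9, slack=2)
Line 13: ['purple'] (min_width=6, slack=5)
Line 14: ['universe'] (min_width=8, slack=3)
Line 15: ['from'] (min_width=4, slack=7)
Line 16: ['message', 'cup'] (min_width=11, slack=0)
Total lines: 16

Answer: 16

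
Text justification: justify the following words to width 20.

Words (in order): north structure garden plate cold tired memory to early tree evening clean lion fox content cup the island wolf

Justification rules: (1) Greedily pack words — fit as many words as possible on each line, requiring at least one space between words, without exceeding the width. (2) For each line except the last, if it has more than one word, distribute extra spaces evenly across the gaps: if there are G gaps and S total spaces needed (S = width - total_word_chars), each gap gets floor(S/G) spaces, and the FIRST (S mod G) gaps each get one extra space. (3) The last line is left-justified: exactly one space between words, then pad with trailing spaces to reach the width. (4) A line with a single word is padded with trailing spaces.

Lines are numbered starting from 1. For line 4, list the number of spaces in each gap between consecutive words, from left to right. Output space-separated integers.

Line 1: ['north', 'structure'] (min_width=15, slack=5)
Line 2: ['garden', 'plate', 'cold'] (min_width=17, slack=3)
Line 3: ['tired', 'memory', 'to'] (min_width=15, slack=5)
Line 4: ['early', 'tree', 'evening'] (min_width=18, slack=2)
Line 5: ['clean', 'lion', 'fox'] (min_width=14, slack=6)
Line 6: ['content', 'cup', 'the'] (min_width=15, slack=5)
Line 7: ['island', 'wolf'] (min_width=11, slack=9)

Answer: 2 2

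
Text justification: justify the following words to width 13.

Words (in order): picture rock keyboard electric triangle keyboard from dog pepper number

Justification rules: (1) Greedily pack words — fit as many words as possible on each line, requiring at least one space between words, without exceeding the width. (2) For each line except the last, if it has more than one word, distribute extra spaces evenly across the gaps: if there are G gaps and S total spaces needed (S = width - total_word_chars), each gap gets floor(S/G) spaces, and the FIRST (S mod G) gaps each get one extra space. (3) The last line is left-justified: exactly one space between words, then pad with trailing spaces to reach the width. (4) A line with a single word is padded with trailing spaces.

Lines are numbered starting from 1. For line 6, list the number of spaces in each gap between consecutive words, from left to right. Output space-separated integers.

Answer: 4

Derivation:
Line 1: ['picture', 'rock'] (min_width=12, slack=1)
Line 2: ['keyboard'] (min_width=8, slack=5)
Line 3: ['electric'] (min_width=8, slack=5)
Line 4: ['triangle'] (min_width=8, slack=5)
Line 5: ['keyboard', 'from'] (min_width=13, slack=0)
Line 6: ['dog', 'pepper'] (min_width=10, slack=3)
Line 7: ['number'] (min_width=6, slack=7)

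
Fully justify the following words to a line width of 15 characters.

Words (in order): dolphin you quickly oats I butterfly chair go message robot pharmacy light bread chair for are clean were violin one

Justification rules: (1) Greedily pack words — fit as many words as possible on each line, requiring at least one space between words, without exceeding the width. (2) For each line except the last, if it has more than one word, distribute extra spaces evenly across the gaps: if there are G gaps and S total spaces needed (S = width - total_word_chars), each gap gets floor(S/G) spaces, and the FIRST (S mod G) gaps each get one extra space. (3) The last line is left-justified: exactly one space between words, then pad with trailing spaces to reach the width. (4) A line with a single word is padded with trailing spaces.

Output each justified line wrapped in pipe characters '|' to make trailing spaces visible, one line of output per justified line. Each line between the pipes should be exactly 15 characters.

Line 1: ['dolphin', 'you'] (min_width=11, slack=4)
Line 2: ['quickly', 'oats', 'I'] (min_width=14, slack=1)
Line 3: ['butterfly', 'chair'] (min_width=15, slack=0)
Line 4: ['go', 'message'] (min_width=10, slack=5)
Line 5: ['robot', 'pharmacy'] (min_width=14, slack=1)
Line 6: ['light', 'bread'] (min_width=11, slack=4)
Line 7: ['chair', 'for', 'are'] (min_width=13, slack=2)
Line 8: ['clean', 'were'] (min_width=10, slack=5)
Line 9: ['violin', 'one'] (min_width=10, slack=5)

Answer: |dolphin     you|
|quickly  oats I|
|butterfly chair|
|go      message|
|robot  pharmacy|
|light     bread|
|chair  for  are|
|clean      were|
|violin one     |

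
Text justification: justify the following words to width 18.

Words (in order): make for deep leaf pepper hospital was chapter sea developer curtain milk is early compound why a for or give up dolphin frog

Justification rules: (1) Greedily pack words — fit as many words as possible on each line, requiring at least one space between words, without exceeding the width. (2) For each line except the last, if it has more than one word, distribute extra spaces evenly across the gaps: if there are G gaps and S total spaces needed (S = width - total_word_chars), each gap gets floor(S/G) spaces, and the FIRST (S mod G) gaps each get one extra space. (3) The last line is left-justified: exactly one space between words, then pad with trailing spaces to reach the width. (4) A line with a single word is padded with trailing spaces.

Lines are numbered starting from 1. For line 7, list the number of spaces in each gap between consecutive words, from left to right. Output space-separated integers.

Answer: 1 1 1

Derivation:
Line 1: ['make', 'for', 'deep', 'leaf'] (min_width=18, slack=0)
Line 2: ['pepper', 'hospital'] (min_width=15, slack=3)
Line 3: ['was', 'chapter', 'sea'] (min_width=15, slack=3)
Line 4: ['developer', 'curtain'] (min_width=17, slack=1)
Line 5: ['milk', 'is', 'early'] (min_width=13, slack=5)
Line 6: ['compound', 'why', 'a', 'for'] (min_width=18, slack=0)
Line 7: ['or', 'give', 'up', 'dolphin'] (min_width=18, slack=0)
Line 8: ['frog'] (min_width=4, slack=14)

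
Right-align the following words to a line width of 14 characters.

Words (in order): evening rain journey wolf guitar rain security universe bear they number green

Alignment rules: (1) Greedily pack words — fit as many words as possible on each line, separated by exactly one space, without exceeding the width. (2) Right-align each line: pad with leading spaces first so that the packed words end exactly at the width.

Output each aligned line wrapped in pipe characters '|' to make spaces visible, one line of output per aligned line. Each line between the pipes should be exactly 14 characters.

Answer: |  evening rain|
|  journey wolf|
|   guitar rain|
|      security|
| universe bear|
|   they number|
|         green|

Derivation:
Line 1: ['evening', 'rain'] (min_width=12, slack=2)
Line 2: ['journey', 'wolf'] (min_width=12, slack=2)
Line 3: ['guitar', 'rain'] (min_width=11, slack=3)
Line 4: ['security'] (min_width=8, slack=6)
Line 5: ['universe', 'bear'] (min_width=13, slack=1)
Line 6: ['they', 'number'] (min_width=11, slack=3)
Line 7: ['green'] (min_width=5, slack=9)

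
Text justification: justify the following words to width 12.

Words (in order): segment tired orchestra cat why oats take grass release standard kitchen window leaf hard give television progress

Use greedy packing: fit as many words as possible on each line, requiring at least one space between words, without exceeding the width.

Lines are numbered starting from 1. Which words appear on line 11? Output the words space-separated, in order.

Line 1: ['segment'] (min_width=7, slack=5)
Line 2: ['tired'] (min_width=5, slack=7)
Line 3: ['orchestra'] (min_width=9, slack=3)
Line 4: ['cat', 'why', 'oats'] (min_width=12, slack=0)
Line 5: ['take', 'grass'] (min_width=10, slack=2)
Line 6: ['release'] (min_width=7, slack=5)
Line 7: ['standard'] (min_width=8, slack=4)
Line 8: ['kitchen'] (min_width=7, slack=5)
Line 9: ['window', 'leaf'] (min_width=11, slack=1)
Line 10: ['hard', 'give'] (min_width=9, slack=3)
Line 11: ['television'] (min_width=10, slack=2)
Line 12: ['progress'] (min_width=8, slack=4)

Answer: television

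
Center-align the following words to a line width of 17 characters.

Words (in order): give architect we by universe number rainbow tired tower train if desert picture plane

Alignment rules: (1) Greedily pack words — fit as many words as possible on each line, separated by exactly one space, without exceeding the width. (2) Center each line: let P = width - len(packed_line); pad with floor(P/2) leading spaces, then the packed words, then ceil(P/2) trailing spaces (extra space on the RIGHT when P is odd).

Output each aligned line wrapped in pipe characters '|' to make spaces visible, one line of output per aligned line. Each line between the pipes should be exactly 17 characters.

Answer: |give architect we|
|   by universe   |
| number rainbow  |
|tired tower train|
|if desert picture|
|      plane      |

Derivation:
Line 1: ['give', 'architect', 'we'] (min_width=17, slack=0)
Line 2: ['by', 'universe'] (min_width=11, slack=6)
Line 3: ['number', 'rainbow'] (min_width=14, slack=3)
Line 4: ['tired', 'tower', 'train'] (min_width=17, slack=0)
Line 5: ['if', 'desert', 'picture'] (min_width=17, slack=0)
Line 6: ['plane'] (min_width=5, slack=12)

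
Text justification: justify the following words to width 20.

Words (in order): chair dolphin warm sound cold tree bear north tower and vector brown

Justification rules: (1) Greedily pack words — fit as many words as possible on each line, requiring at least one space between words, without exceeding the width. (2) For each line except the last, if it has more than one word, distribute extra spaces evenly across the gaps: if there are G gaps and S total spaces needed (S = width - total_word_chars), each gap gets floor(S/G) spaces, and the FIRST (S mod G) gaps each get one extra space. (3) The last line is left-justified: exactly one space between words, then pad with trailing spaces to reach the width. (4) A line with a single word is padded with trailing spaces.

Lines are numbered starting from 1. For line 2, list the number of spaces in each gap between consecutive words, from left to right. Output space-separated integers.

Line 1: ['chair', 'dolphin', 'warm'] (min_width=18, slack=2)
Line 2: ['sound', 'cold', 'tree', 'bear'] (min_width=20, slack=0)
Line 3: ['north', 'tower', 'and'] (min_width=15, slack=5)
Line 4: ['vector', 'brown'] (min_width=12, slack=8)

Answer: 1 1 1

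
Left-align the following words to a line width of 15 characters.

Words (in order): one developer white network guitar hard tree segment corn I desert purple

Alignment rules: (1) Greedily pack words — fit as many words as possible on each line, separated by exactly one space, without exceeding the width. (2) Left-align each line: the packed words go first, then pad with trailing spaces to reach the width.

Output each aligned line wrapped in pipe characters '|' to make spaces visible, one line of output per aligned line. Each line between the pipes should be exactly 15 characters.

Line 1: ['one', 'developer'] (min_width=13, slack=2)
Line 2: ['white', 'network'] (min_width=13, slack=2)
Line 3: ['guitar', 'hard'] (min_width=11, slack=4)
Line 4: ['tree', 'segment'] (min_width=12, slack=3)
Line 5: ['corn', 'I', 'desert'] (min_width=13, slack=2)
Line 6: ['purple'] (min_width=6, slack=9)

Answer: |one developer  |
|white network  |
|guitar hard    |
|tree segment   |
|corn I desert  |
|purple         |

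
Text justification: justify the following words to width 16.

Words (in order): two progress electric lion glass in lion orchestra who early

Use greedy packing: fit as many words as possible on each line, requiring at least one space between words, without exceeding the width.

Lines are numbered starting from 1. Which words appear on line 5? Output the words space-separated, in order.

Answer: early

Derivation:
Line 1: ['two', 'progress'] (min_width=12, slack=4)
Line 2: ['electric', 'lion'] (min_width=13, slack=3)
Line 3: ['glass', 'in', 'lion'] (min_width=13, slack=3)
Line 4: ['orchestra', 'who'] (min_width=13, slack=3)
Line 5: ['early'] (min_width=5, slack=11)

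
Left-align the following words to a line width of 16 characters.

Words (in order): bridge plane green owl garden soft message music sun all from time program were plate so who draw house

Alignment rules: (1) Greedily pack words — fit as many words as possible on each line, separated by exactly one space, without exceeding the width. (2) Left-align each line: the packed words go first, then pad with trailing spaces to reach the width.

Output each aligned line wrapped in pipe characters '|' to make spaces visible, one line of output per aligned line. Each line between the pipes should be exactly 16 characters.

Answer: |bridge plane    |
|green owl garden|
|soft message    |
|music sun all   |
|from time       |
|program were    |
|plate so who    |
|draw house      |

Derivation:
Line 1: ['bridge', 'plane'] (min_width=12, slack=4)
Line 2: ['green', 'owl', 'garden'] (min_width=16, slack=0)
Line 3: ['soft', 'message'] (min_width=12, slack=4)
Line 4: ['music', 'sun', 'all'] (min_width=13, slack=3)
Line 5: ['from', 'time'] (min_width=9, slack=7)
Line 6: ['program', 'were'] (min_width=12, slack=4)
Line 7: ['plate', 'so', 'who'] (min_width=12, slack=4)
Line 8: ['draw', 'house'] (min_width=10, slack=6)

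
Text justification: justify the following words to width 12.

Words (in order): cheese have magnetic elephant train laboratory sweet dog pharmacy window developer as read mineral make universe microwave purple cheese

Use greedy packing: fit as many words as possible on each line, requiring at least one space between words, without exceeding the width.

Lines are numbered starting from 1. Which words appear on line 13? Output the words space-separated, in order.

Line 1: ['cheese', 'have'] (min_width=11, slack=1)
Line 2: ['magnetic'] (min_width=8, slack=4)
Line 3: ['elephant'] (min_width=8, slack=4)
Line 4: ['train'] (min_width=5, slack=7)
Line 5: ['laboratory'] (min_width=10, slack=2)
Line 6: ['sweet', 'dog'] (min_width=9, slack=3)
Line 7: ['pharmacy'] (min_width=8, slack=4)
Line 8: ['window'] (min_width=6, slack=6)
Line 9: ['developer', 'as'] (min_width=12, slack=0)
Line 10: ['read', 'mineral'] (min_width=12, slack=0)
Line 11: ['make'] (min_width=4, slack=8)
Line 12: ['universe'] (min_width=8, slack=4)
Line 13: ['microwave'] (min_width=9, slack=3)
Line 14: ['purple'] (min_width=6, slack=6)
Line 15: ['cheese'] (min_width=6, slack=6)

Answer: microwave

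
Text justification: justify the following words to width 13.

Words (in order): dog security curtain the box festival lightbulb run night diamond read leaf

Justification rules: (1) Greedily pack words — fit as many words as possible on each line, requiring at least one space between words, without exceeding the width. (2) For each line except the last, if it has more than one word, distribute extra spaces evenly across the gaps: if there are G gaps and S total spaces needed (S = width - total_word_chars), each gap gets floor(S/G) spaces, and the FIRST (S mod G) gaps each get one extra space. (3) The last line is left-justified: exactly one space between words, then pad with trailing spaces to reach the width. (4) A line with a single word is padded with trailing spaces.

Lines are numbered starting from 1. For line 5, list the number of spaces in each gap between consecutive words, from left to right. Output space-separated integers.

Line 1: ['dog', 'security'] (min_width=12, slack=1)
Line 2: ['curtain', 'the'] (min_width=11, slack=2)
Line 3: ['box', 'festival'] (min_width=12, slack=1)
Line 4: ['lightbulb', 'run'] (min_width=13, slack=0)
Line 5: ['night', 'diamond'] (min_width=13, slack=0)
Line 6: ['read', 'leaf'] (min_width=9, slack=4)

Answer: 1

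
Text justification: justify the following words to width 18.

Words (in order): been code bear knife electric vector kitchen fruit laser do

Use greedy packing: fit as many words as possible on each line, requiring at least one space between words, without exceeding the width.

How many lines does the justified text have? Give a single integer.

Answer: 4

Derivation:
Line 1: ['been', 'code', 'bear'] (min_width=14, slack=4)
Line 2: ['knife', 'electric'] (min_width=14, slack=4)
Line 3: ['vector', 'kitchen'] (min_width=14, slack=4)
Line 4: ['fruit', 'laser', 'do'] (min_width=14, slack=4)
Total lines: 4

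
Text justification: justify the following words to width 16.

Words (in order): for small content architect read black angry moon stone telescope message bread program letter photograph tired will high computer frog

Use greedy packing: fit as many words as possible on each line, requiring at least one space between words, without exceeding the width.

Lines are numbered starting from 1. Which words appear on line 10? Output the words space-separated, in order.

Line 1: ['for', 'small'] (min_width=9, slack=7)
Line 2: ['content'] (min_width=7, slack=9)
Line 3: ['architect', 'read'] (min_width=14, slack=2)
Line 4: ['black', 'angry', 'moon'] (min_width=16, slack=0)
Line 5: ['stone', 'telescope'] (min_width=15, slack=1)
Line 6: ['message', 'bread'] (min_width=13, slack=3)
Line 7: ['program', 'letter'] (min_width=14, slack=2)
Line 8: ['photograph', 'tired'] (min_width=16, slack=0)
Line 9: ['will', 'high'] (min_width=9, slack=7)
Line 10: ['computer', 'frog'] (min_width=13, slack=3)

Answer: computer frog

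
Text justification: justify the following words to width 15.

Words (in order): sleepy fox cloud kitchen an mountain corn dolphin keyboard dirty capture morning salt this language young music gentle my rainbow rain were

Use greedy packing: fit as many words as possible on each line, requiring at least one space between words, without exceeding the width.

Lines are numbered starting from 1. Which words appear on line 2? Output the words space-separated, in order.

Answer: cloud kitchen

Derivation:
Line 1: ['sleepy', 'fox'] (min_width=10, slack=5)
Line 2: ['cloud', 'kitchen'] (min_width=13, slack=2)
Line 3: ['an', 'mountain'] (min_width=11, slack=4)
Line 4: ['corn', 'dolphin'] (min_width=12, slack=3)
Line 5: ['keyboard', 'dirty'] (min_width=14, slack=1)
Line 6: ['capture', 'morning'] (min_width=15, slack=0)
Line 7: ['salt', 'this'] (min_width=9, slack=6)
Line 8: ['language', 'young'] (min_width=14, slack=1)
Line 9: ['music', 'gentle', 'my'] (min_width=15, slack=0)
Line 10: ['rainbow', 'rain'] (min_width=12, slack=3)
Line 11: ['were'] (min_width=4, slack=11)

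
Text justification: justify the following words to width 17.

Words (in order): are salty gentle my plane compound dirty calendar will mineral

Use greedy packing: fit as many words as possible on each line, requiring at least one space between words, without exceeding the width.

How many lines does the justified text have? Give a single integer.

Line 1: ['are', 'salty', 'gentle'] (min_width=16, slack=1)
Line 2: ['my', 'plane', 'compound'] (min_width=17, slack=0)
Line 3: ['dirty', 'calendar'] (min_width=14, slack=3)
Line 4: ['will', 'mineral'] (min_width=12, slack=5)
Total lines: 4

Answer: 4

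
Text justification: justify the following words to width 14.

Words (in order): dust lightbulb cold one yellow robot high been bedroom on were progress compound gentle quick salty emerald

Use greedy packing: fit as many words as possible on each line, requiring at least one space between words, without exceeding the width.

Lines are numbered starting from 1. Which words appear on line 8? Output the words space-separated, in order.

Answer: gentle quick

Derivation:
Line 1: ['dust', 'lightbulb'] (min_width=14, slack=0)
Line 2: ['cold', 'one'] (min_width=8, slack=6)
Line 3: ['yellow', 'robot'] (min_width=12, slack=2)
Line 4: ['high', 'been'] (min_width=9, slack=5)
Line 5: ['bedroom', 'on'] (min_width=10, slack=4)
Line 6: ['were', 'progress'] (min_width=13, slack=1)
Line 7: ['compound'] (min_width=8, slack=6)
Line 8: ['gentle', 'quick'] (min_width=12, slack=2)
Line 9: ['salty', 'emerald'] (min_width=13, slack=1)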